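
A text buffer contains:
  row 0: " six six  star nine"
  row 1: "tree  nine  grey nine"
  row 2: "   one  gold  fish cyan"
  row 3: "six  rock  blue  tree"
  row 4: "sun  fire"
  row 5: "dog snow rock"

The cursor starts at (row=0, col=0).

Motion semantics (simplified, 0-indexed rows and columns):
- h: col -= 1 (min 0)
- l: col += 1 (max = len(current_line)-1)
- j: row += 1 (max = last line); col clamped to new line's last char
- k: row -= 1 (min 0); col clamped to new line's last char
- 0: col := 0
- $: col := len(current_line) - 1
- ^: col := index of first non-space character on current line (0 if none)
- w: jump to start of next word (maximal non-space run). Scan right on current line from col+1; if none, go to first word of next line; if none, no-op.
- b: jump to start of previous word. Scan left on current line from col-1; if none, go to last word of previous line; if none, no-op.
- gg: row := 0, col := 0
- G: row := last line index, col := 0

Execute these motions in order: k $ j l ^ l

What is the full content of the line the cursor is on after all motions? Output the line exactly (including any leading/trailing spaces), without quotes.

Answer: tree  nine  grey nine

Derivation:
After 1 (k): row=0 col=0 char='_'
After 2 ($): row=0 col=18 char='e'
After 3 (j): row=1 col=18 char='i'
After 4 (l): row=1 col=19 char='n'
After 5 (^): row=1 col=0 char='t'
After 6 (l): row=1 col=1 char='r'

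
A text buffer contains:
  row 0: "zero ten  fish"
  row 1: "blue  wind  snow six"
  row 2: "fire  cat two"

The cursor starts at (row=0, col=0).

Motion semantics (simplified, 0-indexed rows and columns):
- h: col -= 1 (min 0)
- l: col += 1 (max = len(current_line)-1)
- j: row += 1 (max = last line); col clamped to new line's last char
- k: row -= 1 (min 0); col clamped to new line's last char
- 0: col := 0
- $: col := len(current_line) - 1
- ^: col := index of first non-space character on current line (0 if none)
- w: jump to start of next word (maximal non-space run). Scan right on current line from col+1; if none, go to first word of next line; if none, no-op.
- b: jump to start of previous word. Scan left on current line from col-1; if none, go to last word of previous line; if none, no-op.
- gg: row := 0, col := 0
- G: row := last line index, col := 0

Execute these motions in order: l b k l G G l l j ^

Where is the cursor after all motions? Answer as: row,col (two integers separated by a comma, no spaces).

After 1 (l): row=0 col=1 char='e'
After 2 (b): row=0 col=0 char='z'
After 3 (k): row=0 col=0 char='z'
After 4 (l): row=0 col=1 char='e'
After 5 (G): row=2 col=0 char='f'
After 6 (G): row=2 col=0 char='f'
After 7 (l): row=2 col=1 char='i'
After 8 (l): row=2 col=2 char='r'
After 9 (j): row=2 col=2 char='r'
After 10 (^): row=2 col=0 char='f'

Answer: 2,0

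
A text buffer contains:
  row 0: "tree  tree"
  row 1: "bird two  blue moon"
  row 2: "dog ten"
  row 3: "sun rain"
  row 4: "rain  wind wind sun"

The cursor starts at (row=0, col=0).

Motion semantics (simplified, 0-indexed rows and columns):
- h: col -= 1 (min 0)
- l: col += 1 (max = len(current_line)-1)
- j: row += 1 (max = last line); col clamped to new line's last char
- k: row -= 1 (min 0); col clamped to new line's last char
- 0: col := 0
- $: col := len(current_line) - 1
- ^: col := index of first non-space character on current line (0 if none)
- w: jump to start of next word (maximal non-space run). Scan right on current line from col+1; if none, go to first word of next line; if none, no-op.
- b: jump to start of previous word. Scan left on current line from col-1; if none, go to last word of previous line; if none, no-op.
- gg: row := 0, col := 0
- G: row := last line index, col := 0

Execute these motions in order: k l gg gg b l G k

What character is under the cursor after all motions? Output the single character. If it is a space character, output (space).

After 1 (k): row=0 col=0 char='t'
After 2 (l): row=0 col=1 char='r'
After 3 (gg): row=0 col=0 char='t'
After 4 (gg): row=0 col=0 char='t'
After 5 (b): row=0 col=0 char='t'
After 6 (l): row=0 col=1 char='r'
After 7 (G): row=4 col=0 char='r'
After 8 (k): row=3 col=0 char='s'

Answer: s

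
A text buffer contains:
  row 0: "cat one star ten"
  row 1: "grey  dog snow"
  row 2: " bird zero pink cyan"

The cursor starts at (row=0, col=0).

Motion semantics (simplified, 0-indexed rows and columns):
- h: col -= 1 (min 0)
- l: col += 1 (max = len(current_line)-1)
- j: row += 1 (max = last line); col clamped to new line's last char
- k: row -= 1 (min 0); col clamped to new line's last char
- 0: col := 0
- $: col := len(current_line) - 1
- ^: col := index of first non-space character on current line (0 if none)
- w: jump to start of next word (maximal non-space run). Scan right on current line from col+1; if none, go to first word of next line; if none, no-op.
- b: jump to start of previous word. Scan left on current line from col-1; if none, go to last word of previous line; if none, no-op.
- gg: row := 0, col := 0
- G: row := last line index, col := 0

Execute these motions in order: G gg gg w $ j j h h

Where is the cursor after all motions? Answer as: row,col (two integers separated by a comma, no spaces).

Answer: 2,11

Derivation:
After 1 (G): row=2 col=0 char='_'
After 2 (gg): row=0 col=0 char='c'
After 3 (gg): row=0 col=0 char='c'
After 4 (w): row=0 col=4 char='o'
After 5 ($): row=0 col=15 char='n'
After 6 (j): row=1 col=13 char='w'
After 7 (j): row=2 col=13 char='n'
After 8 (h): row=2 col=12 char='i'
After 9 (h): row=2 col=11 char='p'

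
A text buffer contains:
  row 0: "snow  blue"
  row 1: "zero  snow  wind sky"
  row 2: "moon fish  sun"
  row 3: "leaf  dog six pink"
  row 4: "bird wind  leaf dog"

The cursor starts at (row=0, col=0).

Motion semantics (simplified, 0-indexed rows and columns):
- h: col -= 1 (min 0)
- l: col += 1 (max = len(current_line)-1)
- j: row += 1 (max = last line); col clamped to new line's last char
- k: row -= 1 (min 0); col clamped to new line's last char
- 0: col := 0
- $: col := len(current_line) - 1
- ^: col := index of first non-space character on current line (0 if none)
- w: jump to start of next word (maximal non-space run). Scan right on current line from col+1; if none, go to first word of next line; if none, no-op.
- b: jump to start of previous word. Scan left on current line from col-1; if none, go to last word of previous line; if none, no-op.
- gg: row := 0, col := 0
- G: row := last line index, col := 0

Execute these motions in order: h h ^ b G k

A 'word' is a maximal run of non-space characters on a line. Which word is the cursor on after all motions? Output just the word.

Answer: leaf

Derivation:
After 1 (h): row=0 col=0 char='s'
After 2 (h): row=0 col=0 char='s'
After 3 (^): row=0 col=0 char='s'
After 4 (b): row=0 col=0 char='s'
After 5 (G): row=4 col=0 char='b'
After 6 (k): row=3 col=0 char='l'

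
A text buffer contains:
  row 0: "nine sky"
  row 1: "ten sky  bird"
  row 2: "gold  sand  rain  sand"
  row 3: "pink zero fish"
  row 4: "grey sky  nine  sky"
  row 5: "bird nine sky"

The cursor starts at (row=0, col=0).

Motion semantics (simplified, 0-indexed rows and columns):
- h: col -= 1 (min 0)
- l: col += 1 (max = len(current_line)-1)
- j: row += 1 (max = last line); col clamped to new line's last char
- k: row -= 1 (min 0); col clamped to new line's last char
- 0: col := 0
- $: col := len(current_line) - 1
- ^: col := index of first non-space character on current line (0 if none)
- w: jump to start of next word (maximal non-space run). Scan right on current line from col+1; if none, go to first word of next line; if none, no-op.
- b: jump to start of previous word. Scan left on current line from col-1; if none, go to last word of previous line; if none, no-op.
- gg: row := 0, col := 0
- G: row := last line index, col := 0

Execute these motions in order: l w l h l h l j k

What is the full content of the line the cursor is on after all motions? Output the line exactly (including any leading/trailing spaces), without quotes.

After 1 (l): row=0 col=1 char='i'
After 2 (w): row=0 col=5 char='s'
After 3 (l): row=0 col=6 char='k'
After 4 (h): row=0 col=5 char='s'
After 5 (l): row=0 col=6 char='k'
After 6 (h): row=0 col=5 char='s'
After 7 (l): row=0 col=6 char='k'
After 8 (j): row=1 col=6 char='y'
After 9 (k): row=0 col=6 char='k'

Answer: nine sky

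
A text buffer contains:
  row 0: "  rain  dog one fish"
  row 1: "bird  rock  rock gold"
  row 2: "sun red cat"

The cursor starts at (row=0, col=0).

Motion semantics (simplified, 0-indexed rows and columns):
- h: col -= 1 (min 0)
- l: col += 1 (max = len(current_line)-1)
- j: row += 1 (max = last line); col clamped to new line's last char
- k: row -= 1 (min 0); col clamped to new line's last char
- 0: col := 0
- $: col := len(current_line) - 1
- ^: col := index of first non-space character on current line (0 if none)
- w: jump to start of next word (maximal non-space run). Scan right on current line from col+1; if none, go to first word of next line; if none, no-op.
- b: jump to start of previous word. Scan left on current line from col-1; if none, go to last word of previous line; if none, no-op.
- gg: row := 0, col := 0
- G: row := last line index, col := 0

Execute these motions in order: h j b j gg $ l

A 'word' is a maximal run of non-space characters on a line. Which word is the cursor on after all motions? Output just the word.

After 1 (h): row=0 col=0 char='_'
After 2 (j): row=1 col=0 char='b'
After 3 (b): row=0 col=16 char='f'
After 4 (j): row=1 col=16 char='_'
After 5 (gg): row=0 col=0 char='_'
After 6 ($): row=0 col=19 char='h'
After 7 (l): row=0 col=19 char='h'

Answer: fish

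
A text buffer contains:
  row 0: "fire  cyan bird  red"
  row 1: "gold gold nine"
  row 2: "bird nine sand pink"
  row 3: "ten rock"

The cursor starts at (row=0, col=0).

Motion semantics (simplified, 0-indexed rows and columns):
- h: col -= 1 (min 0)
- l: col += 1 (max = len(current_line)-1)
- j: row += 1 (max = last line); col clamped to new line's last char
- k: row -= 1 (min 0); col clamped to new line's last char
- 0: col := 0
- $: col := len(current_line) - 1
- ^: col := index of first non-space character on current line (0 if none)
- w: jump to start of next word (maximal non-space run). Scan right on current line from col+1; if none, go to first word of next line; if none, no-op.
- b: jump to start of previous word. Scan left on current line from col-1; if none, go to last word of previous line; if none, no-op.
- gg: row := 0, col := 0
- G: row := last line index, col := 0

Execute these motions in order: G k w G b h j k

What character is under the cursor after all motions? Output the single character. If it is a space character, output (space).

After 1 (G): row=3 col=0 char='t'
After 2 (k): row=2 col=0 char='b'
After 3 (w): row=2 col=5 char='n'
After 4 (G): row=3 col=0 char='t'
After 5 (b): row=2 col=15 char='p'
After 6 (h): row=2 col=14 char='_'
After 7 (j): row=3 col=7 char='k'
After 8 (k): row=2 col=7 char='n'

Answer: n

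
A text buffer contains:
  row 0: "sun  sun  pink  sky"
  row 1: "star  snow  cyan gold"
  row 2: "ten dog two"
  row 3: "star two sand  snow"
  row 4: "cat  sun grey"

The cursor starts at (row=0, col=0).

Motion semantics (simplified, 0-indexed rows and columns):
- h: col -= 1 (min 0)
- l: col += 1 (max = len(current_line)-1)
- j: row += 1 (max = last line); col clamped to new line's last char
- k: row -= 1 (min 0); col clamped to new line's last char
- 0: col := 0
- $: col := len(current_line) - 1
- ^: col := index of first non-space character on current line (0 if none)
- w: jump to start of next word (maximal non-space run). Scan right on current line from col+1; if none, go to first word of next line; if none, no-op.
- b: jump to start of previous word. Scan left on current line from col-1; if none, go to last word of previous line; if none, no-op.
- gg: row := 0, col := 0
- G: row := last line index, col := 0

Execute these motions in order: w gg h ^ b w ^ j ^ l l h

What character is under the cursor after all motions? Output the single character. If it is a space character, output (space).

Answer: t

Derivation:
After 1 (w): row=0 col=5 char='s'
After 2 (gg): row=0 col=0 char='s'
After 3 (h): row=0 col=0 char='s'
After 4 (^): row=0 col=0 char='s'
After 5 (b): row=0 col=0 char='s'
After 6 (w): row=0 col=5 char='s'
After 7 (^): row=0 col=0 char='s'
After 8 (j): row=1 col=0 char='s'
After 9 (^): row=1 col=0 char='s'
After 10 (l): row=1 col=1 char='t'
After 11 (l): row=1 col=2 char='a'
After 12 (h): row=1 col=1 char='t'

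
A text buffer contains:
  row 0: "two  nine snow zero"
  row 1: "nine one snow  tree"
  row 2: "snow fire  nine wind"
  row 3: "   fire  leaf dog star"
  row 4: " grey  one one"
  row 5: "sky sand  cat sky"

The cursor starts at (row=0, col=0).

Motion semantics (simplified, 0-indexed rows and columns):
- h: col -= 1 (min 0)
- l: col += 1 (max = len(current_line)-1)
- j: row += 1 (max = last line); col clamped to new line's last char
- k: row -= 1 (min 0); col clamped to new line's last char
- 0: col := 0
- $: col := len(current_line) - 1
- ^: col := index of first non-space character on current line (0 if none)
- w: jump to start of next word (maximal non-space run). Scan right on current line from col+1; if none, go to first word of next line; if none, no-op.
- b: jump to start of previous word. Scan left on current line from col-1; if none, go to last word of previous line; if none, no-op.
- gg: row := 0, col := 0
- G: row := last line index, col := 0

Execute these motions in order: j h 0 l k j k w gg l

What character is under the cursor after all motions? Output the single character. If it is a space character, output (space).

After 1 (j): row=1 col=0 char='n'
After 2 (h): row=1 col=0 char='n'
After 3 (0): row=1 col=0 char='n'
After 4 (l): row=1 col=1 char='i'
After 5 (k): row=0 col=1 char='w'
After 6 (j): row=1 col=1 char='i'
After 7 (k): row=0 col=1 char='w'
After 8 (w): row=0 col=5 char='n'
After 9 (gg): row=0 col=0 char='t'
After 10 (l): row=0 col=1 char='w'

Answer: w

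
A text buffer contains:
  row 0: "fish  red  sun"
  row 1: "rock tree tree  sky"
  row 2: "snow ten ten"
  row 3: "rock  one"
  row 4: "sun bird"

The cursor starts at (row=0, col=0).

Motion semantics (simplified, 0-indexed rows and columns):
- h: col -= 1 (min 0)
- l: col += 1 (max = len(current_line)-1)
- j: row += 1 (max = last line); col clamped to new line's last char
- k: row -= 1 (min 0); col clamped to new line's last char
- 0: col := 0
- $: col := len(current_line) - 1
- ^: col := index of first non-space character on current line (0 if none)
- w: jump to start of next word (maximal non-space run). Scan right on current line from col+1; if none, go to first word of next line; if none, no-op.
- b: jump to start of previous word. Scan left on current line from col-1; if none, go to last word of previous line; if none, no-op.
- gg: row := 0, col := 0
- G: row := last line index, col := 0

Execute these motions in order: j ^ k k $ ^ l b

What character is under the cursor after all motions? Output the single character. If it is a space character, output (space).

Answer: f

Derivation:
After 1 (j): row=1 col=0 char='r'
After 2 (^): row=1 col=0 char='r'
After 3 (k): row=0 col=0 char='f'
After 4 (k): row=0 col=0 char='f'
After 5 ($): row=0 col=13 char='n'
After 6 (^): row=0 col=0 char='f'
After 7 (l): row=0 col=1 char='i'
After 8 (b): row=0 col=0 char='f'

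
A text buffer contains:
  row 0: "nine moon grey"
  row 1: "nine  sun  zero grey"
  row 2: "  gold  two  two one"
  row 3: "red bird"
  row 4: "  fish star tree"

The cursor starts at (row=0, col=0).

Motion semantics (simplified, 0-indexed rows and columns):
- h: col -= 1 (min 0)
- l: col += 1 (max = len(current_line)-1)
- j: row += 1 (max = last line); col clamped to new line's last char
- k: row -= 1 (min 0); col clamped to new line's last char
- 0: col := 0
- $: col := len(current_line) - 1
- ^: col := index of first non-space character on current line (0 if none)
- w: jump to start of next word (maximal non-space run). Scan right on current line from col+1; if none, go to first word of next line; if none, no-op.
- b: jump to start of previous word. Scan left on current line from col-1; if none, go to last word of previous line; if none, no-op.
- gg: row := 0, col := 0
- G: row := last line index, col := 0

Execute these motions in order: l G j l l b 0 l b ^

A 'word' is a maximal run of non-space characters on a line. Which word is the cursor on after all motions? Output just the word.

Answer: red

Derivation:
After 1 (l): row=0 col=1 char='i'
After 2 (G): row=4 col=0 char='_'
After 3 (j): row=4 col=0 char='_'
After 4 (l): row=4 col=1 char='_'
After 5 (l): row=4 col=2 char='f'
After 6 (b): row=3 col=4 char='b'
After 7 (0): row=3 col=0 char='r'
After 8 (l): row=3 col=1 char='e'
After 9 (b): row=3 col=0 char='r'
After 10 (^): row=3 col=0 char='r'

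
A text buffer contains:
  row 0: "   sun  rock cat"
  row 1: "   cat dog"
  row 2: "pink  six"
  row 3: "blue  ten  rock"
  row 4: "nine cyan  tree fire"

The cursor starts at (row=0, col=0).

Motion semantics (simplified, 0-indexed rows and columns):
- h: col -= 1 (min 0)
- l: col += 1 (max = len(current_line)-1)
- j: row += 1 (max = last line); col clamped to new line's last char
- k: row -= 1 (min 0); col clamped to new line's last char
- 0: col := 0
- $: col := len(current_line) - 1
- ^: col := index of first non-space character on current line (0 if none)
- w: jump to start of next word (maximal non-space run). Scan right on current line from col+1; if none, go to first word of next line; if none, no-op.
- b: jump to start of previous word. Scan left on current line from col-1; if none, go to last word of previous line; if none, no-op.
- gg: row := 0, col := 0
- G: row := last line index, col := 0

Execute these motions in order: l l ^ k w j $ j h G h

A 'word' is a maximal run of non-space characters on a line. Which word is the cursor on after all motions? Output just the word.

Answer: nine

Derivation:
After 1 (l): row=0 col=1 char='_'
After 2 (l): row=0 col=2 char='_'
After 3 (^): row=0 col=3 char='s'
After 4 (k): row=0 col=3 char='s'
After 5 (w): row=0 col=8 char='r'
After 6 (j): row=1 col=8 char='o'
After 7 ($): row=1 col=9 char='g'
After 8 (j): row=2 col=8 char='x'
After 9 (h): row=2 col=7 char='i'
After 10 (G): row=4 col=0 char='n'
After 11 (h): row=4 col=0 char='n'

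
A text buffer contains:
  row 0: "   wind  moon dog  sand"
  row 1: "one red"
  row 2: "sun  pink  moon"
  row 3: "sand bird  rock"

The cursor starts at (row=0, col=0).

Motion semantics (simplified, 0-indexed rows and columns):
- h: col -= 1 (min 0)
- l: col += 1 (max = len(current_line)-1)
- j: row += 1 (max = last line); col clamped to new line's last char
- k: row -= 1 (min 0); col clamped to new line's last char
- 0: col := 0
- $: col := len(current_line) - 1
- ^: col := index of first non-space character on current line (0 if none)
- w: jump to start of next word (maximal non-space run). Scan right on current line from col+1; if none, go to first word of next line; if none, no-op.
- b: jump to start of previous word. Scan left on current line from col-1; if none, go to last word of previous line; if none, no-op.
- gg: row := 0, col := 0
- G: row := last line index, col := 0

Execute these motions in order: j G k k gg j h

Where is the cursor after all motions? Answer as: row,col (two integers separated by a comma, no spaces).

Answer: 1,0

Derivation:
After 1 (j): row=1 col=0 char='o'
After 2 (G): row=3 col=0 char='s'
After 3 (k): row=2 col=0 char='s'
After 4 (k): row=1 col=0 char='o'
After 5 (gg): row=0 col=0 char='_'
After 6 (j): row=1 col=0 char='o'
After 7 (h): row=1 col=0 char='o'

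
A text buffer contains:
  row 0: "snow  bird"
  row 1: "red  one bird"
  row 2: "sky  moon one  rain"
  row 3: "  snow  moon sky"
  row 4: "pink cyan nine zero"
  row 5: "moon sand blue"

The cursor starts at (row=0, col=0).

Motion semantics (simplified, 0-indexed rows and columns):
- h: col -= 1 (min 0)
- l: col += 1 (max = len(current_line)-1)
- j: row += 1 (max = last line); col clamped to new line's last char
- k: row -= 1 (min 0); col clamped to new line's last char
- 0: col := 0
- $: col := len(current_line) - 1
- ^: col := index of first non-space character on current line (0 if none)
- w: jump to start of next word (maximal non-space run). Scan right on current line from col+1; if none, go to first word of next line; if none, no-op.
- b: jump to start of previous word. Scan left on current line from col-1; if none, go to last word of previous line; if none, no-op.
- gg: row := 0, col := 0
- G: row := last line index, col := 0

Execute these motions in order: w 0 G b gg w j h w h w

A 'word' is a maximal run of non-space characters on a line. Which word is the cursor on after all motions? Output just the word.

After 1 (w): row=0 col=6 char='b'
After 2 (0): row=0 col=0 char='s'
After 3 (G): row=5 col=0 char='m'
After 4 (b): row=4 col=15 char='z'
After 5 (gg): row=0 col=0 char='s'
After 6 (w): row=0 col=6 char='b'
After 7 (j): row=1 col=6 char='n'
After 8 (h): row=1 col=5 char='o'
After 9 (w): row=1 col=9 char='b'
After 10 (h): row=1 col=8 char='_'
After 11 (w): row=1 col=9 char='b'

Answer: bird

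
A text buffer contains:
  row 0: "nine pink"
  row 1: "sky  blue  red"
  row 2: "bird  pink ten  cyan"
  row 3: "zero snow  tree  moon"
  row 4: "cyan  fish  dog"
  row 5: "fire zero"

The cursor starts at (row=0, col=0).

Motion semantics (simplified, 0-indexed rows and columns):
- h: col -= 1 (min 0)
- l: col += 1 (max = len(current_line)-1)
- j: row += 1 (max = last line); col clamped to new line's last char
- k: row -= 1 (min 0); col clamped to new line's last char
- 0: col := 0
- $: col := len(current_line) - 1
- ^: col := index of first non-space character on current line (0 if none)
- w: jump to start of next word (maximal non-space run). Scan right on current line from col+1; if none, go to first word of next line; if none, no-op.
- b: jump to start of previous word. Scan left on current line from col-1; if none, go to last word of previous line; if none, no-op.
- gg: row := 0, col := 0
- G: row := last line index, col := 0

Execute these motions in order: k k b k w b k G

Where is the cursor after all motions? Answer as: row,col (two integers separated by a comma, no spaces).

Answer: 5,0

Derivation:
After 1 (k): row=0 col=0 char='n'
After 2 (k): row=0 col=0 char='n'
After 3 (b): row=0 col=0 char='n'
After 4 (k): row=0 col=0 char='n'
After 5 (w): row=0 col=5 char='p'
After 6 (b): row=0 col=0 char='n'
After 7 (k): row=0 col=0 char='n'
After 8 (G): row=5 col=0 char='f'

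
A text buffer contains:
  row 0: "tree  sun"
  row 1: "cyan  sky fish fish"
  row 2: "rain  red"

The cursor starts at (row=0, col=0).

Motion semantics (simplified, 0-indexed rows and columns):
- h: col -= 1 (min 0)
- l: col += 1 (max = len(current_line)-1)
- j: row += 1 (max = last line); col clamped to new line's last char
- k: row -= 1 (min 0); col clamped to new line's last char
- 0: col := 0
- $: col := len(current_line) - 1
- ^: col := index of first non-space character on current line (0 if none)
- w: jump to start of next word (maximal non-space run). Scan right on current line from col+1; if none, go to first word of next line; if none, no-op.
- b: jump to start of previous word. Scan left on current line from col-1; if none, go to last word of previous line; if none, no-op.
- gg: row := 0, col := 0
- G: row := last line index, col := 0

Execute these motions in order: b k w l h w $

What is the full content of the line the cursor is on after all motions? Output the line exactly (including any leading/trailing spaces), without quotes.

After 1 (b): row=0 col=0 char='t'
After 2 (k): row=0 col=0 char='t'
After 3 (w): row=0 col=6 char='s'
After 4 (l): row=0 col=7 char='u'
After 5 (h): row=0 col=6 char='s'
After 6 (w): row=1 col=0 char='c'
After 7 ($): row=1 col=18 char='h'

Answer: cyan  sky fish fish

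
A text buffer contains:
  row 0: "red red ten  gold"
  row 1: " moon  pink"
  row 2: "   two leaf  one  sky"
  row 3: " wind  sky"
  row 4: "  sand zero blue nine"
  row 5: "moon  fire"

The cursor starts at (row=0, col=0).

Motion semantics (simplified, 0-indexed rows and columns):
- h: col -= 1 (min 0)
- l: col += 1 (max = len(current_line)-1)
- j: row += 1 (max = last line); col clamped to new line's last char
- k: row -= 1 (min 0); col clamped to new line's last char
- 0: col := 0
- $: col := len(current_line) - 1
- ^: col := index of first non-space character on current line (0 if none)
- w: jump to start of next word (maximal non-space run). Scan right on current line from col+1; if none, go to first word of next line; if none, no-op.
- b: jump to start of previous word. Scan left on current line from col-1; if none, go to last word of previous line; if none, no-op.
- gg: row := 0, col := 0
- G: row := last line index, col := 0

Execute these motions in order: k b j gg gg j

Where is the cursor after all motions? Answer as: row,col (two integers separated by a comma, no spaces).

After 1 (k): row=0 col=0 char='r'
After 2 (b): row=0 col=0 char='r'
After 3 (j): row=1 col=0 char='_'
After 4 (gg): row=0 col=0 char='r'
After 5 (gg): row=0 col=0 char='r'
After 6 (j): row=1 col=0 char='_'

Answer: 1,0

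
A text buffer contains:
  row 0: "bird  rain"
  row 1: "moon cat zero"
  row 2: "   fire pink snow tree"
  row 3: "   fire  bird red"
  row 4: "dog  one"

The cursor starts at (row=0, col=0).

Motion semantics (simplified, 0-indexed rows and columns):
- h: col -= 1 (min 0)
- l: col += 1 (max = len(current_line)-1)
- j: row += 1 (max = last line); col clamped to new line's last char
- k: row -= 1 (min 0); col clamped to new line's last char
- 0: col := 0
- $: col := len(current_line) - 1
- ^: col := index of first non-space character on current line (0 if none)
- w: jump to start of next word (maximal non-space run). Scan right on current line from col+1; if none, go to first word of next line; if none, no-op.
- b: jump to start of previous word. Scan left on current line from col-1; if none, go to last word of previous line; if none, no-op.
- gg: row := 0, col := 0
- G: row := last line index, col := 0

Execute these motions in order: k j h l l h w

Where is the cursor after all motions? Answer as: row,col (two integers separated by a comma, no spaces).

After 1 (k): row=0 col=0 char='b'
After 2 (j): row=1 col=0 char='m'
After 3 (h): row=1 col=0 char='m'
After 4 (l): row=1 col=1 char='o'
After 5 (l): row=1 col=2 char='o'
After 6 (h): row=1 col=1 char='o'
After 7 (w): row=1 col=5 char='c'

Answer: 1,5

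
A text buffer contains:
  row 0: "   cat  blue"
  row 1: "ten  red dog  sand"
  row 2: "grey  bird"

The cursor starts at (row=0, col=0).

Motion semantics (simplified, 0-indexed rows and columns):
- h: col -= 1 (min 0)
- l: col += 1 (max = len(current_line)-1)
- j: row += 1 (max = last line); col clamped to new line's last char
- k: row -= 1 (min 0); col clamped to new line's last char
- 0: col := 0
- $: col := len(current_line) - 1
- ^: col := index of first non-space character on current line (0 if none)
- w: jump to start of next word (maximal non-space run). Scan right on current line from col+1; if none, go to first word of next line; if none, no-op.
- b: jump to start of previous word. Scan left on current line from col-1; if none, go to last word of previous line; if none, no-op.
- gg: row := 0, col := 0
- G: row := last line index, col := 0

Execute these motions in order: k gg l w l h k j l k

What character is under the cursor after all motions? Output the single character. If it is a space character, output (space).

Answer: a

Derivation:
After 1 (k): row=0 col=0 char='_'
After 2 (gg): row=0 col=0 char='_'
After 3 (l): row=0 col=1 char='_'
After 4 (w): row=0 col=3 char='c'
After 5 (l): row=0 col=4 char='a'
After 6 (h): row=0 col=3 char='c'
After 7 (k): row=0 col=3 char='c'
After 8 (j): row=1 col=3 char='_'
After 9 (l): row=1 col=4 char='_'
After 10 (k): row=0 col=4 char='a'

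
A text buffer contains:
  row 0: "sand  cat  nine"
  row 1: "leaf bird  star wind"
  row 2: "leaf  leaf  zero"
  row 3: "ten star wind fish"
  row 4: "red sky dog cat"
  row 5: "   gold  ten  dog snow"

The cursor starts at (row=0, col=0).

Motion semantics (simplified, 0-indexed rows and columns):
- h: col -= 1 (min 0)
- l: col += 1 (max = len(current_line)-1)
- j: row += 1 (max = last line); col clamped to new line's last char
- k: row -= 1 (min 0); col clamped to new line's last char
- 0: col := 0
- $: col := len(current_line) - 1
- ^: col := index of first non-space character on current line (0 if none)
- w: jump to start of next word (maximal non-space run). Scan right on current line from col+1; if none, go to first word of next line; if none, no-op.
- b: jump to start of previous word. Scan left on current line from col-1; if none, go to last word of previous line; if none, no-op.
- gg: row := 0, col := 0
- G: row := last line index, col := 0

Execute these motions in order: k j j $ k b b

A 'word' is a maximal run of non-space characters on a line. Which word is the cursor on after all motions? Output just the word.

Answer: bird

Derivation:
After 1 (k): row=0 col=0 char='s'
After 2 (j): row=1 col=0 char='l'
After 3 (j): row=2 col=0 char='l'
After 4 ($): row=2 col=15 char='o'
After 5 (k): row=1 col=15 char='_'
After 6 (b): row=1 col=11 char='s'
After 7 (b): row=1 col=5 char='b'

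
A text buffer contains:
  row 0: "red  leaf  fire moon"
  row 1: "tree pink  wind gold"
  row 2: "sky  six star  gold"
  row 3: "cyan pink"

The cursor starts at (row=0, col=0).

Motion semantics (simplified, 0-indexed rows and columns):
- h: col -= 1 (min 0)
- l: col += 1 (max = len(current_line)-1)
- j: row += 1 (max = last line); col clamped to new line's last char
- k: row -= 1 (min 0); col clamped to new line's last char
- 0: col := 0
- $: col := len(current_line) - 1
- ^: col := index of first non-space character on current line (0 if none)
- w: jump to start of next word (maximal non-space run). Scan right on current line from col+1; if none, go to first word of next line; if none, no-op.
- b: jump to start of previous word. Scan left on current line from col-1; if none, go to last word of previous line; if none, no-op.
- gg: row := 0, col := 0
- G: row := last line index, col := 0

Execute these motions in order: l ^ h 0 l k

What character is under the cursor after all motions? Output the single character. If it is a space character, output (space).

After 1 (l): row=0 col=1 char='e'
After 2 (^): row=0 col=0 char='r'
After 3 (h): row=0 col=0 char='r'
After 4 (0): row=0 col=0 char='r'
After 5 (l): row=0 col=1 char='e'
After 6 (k): row=0 col=1 char='e'

Answer: e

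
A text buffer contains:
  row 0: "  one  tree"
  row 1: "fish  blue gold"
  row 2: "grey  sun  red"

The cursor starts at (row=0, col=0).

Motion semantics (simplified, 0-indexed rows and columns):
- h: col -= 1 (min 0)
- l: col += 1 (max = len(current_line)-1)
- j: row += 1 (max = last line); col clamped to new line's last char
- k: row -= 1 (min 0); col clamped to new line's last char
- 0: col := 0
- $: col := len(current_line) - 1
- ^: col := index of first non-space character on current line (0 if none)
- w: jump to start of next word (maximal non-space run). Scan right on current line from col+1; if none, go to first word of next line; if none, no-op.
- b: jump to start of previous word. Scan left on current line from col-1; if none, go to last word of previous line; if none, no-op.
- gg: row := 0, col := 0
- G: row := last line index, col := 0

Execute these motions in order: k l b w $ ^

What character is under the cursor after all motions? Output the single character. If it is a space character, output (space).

Answer: o

Derivation:
After 1 (k): row=0 col=0 char='_'
After 2 (l): row=0 col=1 char='_'
After 3 (b): row=0 col=1 char='_'
After 4 (w): row=0 col=2 char='o'
After 5 ($): row=0 col=10 char='e'
After 6 (^): row=0 col=2 char='o'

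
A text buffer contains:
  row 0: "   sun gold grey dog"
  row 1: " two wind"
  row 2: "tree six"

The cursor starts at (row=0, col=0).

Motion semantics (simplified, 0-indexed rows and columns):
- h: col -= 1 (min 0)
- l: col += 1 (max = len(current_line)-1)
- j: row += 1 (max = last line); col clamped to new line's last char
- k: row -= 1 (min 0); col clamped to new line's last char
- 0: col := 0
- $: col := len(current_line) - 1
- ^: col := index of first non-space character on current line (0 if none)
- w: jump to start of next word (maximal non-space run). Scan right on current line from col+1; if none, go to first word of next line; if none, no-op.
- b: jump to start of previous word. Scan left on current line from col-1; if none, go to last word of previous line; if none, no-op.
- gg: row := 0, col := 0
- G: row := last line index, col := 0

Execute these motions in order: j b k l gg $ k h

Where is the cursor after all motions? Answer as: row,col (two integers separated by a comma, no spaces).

Answer: 0,18

Derivation:
After 1 (j): row=1 col=0 char='_'
After 2 (b): row=0 col=17 char='d'
After 3 (k): row=0 col=17 char='d'
After 4 (l): row=0 col=18 char='o'
After 5 (gg): row=0 col=0 char='_'
After 6 ($): row=0 col=19 char='g'
After 7 (k): row=0 col=19 char='g'
After 8 (h): row=0 col=18 char='o'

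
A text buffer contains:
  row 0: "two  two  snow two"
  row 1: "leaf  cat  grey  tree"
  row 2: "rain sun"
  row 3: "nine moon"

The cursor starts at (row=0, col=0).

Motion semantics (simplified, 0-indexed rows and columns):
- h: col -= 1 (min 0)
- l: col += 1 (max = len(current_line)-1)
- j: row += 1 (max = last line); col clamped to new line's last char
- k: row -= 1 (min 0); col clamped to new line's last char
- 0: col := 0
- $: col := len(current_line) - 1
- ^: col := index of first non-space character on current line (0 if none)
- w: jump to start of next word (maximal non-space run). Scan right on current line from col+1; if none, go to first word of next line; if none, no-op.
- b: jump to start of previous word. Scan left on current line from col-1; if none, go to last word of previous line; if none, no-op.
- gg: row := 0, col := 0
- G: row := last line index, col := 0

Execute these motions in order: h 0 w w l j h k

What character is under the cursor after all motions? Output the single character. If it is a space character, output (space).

Answer: s

Derivation:
After 1 (h): row=0 col=0 char='t'
After 2 (0): row=0 col=0 char='t'
After 3 (w): row=0 col=5 char='t'
After 4 (w): row=0 col=10 char='s'
After 5 (l): row=0 col=11 char='n'
After 6 (j): row=1 col=11 char='g'
After 7 (h): row=1 col=10 char='_'
After 8 (k): row=0 col=10 char='s'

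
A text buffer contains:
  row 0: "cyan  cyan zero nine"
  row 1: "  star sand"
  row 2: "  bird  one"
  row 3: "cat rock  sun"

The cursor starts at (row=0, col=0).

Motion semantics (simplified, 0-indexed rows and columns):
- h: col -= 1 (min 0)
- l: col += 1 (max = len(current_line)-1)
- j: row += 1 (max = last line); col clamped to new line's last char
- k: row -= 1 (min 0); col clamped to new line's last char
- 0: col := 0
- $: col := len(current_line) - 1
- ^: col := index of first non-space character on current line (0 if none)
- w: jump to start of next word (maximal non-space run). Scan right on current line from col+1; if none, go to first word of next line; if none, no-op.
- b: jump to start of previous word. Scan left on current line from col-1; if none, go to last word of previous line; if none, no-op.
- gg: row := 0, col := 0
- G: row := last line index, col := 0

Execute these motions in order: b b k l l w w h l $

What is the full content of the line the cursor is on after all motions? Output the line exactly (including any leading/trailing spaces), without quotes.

Answer: cyan  cyan zero nine

Derivation:
After 1 (b): row=0 col=0 char='c'
After 2 (b): row=0 col=0 char='c'
After 3 (k): row=0 col=0 char='c'
After 4 (l): row=0 col=1 char='y'
After 5 (l): row=0 col=2 char='a'
After 6 (w): row=0 col=6 char='c'
After 7 (w): row=0 col=11 char='z'
After 8 (h): row=0 col=10 char='_'
After 9 (l): row=0 col=11 char='z'
After 10 ($): row=0 col=19 char='e'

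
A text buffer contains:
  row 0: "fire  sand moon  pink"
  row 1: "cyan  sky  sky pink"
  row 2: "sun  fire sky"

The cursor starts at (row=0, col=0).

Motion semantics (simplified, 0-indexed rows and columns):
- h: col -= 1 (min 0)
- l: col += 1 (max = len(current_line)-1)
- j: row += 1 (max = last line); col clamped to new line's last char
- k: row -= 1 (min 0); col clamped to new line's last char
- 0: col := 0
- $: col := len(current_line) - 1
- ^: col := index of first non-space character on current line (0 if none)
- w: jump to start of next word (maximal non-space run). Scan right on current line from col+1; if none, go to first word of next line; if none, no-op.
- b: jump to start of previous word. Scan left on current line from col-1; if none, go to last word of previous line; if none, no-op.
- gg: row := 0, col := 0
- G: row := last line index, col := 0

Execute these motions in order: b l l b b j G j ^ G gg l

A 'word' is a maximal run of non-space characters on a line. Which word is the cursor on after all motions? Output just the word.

After 1 (b): row=0 col=0 char='f'
After 2 (l): row=0 col=1 char='i'
After 3 (l): row=0 col=2 char='r'
After 4 (b): row=0 col=0 char='f'
After 5 (b): row=0 col=0 char='f'
After 6 (j): row=1 col=0 char='c'
After 7 (G): row=2 col=0 char='s'
After 8 (j): row=2 col=0 char='s'
After 9 (^): row=2 col=0 char='s'
After 10 (G): row=2 col=0 char='s'
After 11 (gg): row=0 col=0 char='f'
After 12 (l): row=0 col=1 char='i'

Answer: fire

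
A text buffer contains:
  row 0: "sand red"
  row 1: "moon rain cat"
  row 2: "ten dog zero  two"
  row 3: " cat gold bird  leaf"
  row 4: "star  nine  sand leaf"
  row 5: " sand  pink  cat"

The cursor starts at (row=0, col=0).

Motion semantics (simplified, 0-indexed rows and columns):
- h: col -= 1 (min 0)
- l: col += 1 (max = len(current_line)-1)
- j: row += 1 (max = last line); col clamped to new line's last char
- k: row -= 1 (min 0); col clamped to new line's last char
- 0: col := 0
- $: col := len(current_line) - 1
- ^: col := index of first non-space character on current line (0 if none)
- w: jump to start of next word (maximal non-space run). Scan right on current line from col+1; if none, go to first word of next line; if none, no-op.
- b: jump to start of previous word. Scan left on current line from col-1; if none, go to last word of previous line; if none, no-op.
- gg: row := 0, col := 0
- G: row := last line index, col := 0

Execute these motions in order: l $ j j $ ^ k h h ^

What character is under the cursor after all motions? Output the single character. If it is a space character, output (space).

Answer: m

Derivation:
After 1 (l): row=0 col=1 char='a'
After 2 ($): row=0 col=7 char='d'
After 3 (j): row=1 col=7 char='i'
After 4 (j): row=2 col=7 char='_'
After 5 ($): row=2 col=16 char='o'
After 6 (^): row=2 col=0 char='t'
After 7 (k): row=1 col=0 char='m'
After 8 (h): row=1 col=0 char='m'
After 9 (h): row=1 col=0 char='m'
After 10 (^): row=1 col=0 char='m'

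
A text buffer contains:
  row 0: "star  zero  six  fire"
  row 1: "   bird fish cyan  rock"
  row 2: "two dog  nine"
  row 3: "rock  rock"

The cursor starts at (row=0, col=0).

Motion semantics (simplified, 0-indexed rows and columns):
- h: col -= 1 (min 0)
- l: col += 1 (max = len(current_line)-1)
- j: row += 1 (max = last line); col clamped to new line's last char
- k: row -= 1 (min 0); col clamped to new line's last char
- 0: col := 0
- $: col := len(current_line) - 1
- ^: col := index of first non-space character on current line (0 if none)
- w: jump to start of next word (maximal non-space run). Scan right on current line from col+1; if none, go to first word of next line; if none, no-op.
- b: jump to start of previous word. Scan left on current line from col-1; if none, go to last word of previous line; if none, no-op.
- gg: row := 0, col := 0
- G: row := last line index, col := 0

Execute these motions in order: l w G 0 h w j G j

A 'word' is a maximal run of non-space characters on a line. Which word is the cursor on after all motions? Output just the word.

After 1 (l): row=0 col=1 char='t'
After 2 (w): row=0 col=6 char='z'
After 3 (G): row=3 col=0 char='r'
After 4 (0): row=3 col=0 char='r'
After 5 (h): row=3 col=0 char='r'
After 6 (w): row=3 col=6 char='r'
After 7 (j): row=3 col=6 char='r'
After 8 (G): row=3 col=0 char='r'
After 9 (j): row=3 col=0 char='r'

Answer: rock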